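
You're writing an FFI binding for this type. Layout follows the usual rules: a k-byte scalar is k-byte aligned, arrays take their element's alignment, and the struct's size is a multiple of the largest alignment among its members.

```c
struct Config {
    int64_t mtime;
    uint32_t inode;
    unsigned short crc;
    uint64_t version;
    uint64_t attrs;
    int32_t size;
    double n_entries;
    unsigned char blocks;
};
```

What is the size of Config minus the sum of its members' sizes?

13

mtime at 0 (size 8, align 8) → ends 8
inode at 8 (size 4, align 4) → ends 12
crc at 12 (size 2, align 2) → ends 14
pad 2 to align 8 for version
version at 16 (size 8, align 8) → ends 24
attrs at 24 (size 8, align 8) → ends 32
size at 32 (size 4, align 4) → ends 36
pad 4 to align 8 for n_entries
n_entries at 40 (size 8, align 8) → ends 48
blocks at 48 (size 1, align 1) → ends 49
tail pad 7 to reach multiple of 8
total 56 bytes, alignment 8
data bytes 43, size 56 → padding 13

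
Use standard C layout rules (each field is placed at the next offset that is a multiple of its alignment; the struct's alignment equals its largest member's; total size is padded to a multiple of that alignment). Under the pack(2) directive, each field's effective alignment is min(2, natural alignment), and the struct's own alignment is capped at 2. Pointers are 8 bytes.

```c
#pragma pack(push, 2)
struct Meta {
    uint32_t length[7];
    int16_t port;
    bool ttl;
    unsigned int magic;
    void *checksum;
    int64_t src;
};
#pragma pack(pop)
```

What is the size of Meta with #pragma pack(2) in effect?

52

length at 0 (size 28, align 2) → ends 28
port at 28 (size 2, align 2) → ends 30
ttl at 30 (size 1, align 1) → ends 31
pad 1 to align 2 for magic
magic at 32 (size 4, align 2) → ends 36
checksum at 36 (size 8, align 2) → ends 44
src at 44 (size 8, align 2) → ends 52
total 52 bytes, alignment 2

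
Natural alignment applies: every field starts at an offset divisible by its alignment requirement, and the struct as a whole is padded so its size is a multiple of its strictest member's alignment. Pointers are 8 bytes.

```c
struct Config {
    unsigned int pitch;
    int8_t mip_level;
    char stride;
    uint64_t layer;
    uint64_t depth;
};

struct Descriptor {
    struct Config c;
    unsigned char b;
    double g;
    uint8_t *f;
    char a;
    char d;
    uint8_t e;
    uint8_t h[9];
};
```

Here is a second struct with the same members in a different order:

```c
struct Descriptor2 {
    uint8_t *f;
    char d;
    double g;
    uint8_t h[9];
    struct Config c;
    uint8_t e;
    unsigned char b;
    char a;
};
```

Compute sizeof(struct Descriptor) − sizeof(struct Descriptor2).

-8

Config: 0..4  pitch  (4B, 4-aligned); 4..5  mip_level  (1B, 1-aligned); 5..6  stride  (1B, 1-aligned); 6..8  -- padding (2B); 8..16  layer  (8B, 8-aligned); 16..24  depth  (8B, 8-aligned); sizeof = 24, alignof = 8
0..24  c  (24B, 8-aligned)
24..25  b  (1B, 1-aligned)
25..32  -- padding (7B)
32..40  g  (8B, 8-aligned)
40..48  f  (8B, 8-aligned)
48..49  a  (1B, 1-aligned)
49..50  d  (1B, 1-aligned)
50..51  e  (1B, 1-aligned)
51..60  h  (9B, 1-aligned)
60..64  -- tail padding (4B)
sizeof = 64, alignof = 8
— Descriptor2 —
0..8  f  (8B, 8-aligned)
8..9  d  (1B, 1-aligned)
9..16  -- padding (7B)
16..24  g  (8B, 8-aligned)
24..33  h  (9B, 1-aligned)
33..40  -- padding (7B)
40..64  c  (24B, 8-aligned)
64..65  e  (1B, 1-aligned)
65..66  b  (1B, 1-aligned)
66..67  a  (1B, 1-aligned)
67..72  -- tail padding (5B)
sizeof = 72, alignof = 8
64 − 72 = -8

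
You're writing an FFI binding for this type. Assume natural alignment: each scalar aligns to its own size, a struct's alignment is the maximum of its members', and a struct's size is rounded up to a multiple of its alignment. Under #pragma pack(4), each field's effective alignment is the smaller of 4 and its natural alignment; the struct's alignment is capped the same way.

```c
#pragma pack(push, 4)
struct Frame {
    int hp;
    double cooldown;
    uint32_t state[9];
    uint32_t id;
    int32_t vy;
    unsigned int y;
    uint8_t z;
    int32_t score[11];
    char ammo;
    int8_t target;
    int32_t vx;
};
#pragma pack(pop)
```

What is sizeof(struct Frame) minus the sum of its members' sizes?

5

@0: hp [4B, align 4] → 4
@4: cooldown [8B, align 4] → 12
@12: state [36B, align 4] → 48
@48: id [4B, align 4] → 52
@52: vy [4B, align 4] → 56
@56: y [4B, align 4] → 60
@60: z [1B, align 1] → 61
+3 pad (align 4)
@64: score [44B, align 4] → 108
@108: ammo [1B, align 1] → 109
@109: target [1B, align 1] → 110
+2 pad (align 4)
@112: vx [4B, align 4] → 116
size 116, align 4
data bytes 111, size 116 → padding 5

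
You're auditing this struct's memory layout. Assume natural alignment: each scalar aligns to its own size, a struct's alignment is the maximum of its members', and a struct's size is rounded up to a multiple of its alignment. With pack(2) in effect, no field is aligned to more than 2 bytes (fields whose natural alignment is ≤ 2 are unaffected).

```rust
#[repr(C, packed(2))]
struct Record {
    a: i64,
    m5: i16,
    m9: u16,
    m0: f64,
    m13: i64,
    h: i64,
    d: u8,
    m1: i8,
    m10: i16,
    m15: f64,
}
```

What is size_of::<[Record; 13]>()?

624

a at 0 (size 8, align 2) → ends 8
m5 at 8 (size 2, align 2) → ends 10
m9 at 10 (size 2, align 2) → ends 12
m0 at 12 (size 8, align 2) → ends 20
m13 at 20 (size 8, align 2) → ends 28
h at 28 (size 8, align 2) → ends 36
d at 36 (size 1, align 1) → ends 37
m1 at 37 (size 1, align 1) → ends 38
m10 at 38 (size 2, align 2) → ends 40
m15 at 40 (size 8, align 2) → ends 48
total 48 bytes, alignment 2
array of 13: 13 × 48 = 624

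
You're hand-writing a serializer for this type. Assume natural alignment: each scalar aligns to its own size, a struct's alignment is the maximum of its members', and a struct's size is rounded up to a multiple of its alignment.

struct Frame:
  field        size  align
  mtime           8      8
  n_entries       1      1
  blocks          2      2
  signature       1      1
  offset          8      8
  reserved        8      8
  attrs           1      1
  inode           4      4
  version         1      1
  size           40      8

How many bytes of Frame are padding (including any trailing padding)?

mtime at 0 (size 8, align 8) → ends 8
n_entries at 8 (size 1, align 1) → ends 9
pad 1 to align 2 for blocks
blocks at 10 (size 2, align 2) → ends 12
signature at 12 (size 1, align 1) → ends 13
pad 3 to align 8 for offset
offset at 16 (size 8, align 8) → ends 24
reserved at 24 (size 8, align 8) → ends 32
attrs at 32 (size 1, align 1) → ends 33
pad 3 to align 4 for inode
inode at 36 (size 4, align 4) → ends 40
version at 40 (size 1, align 1) → ends 41
pad 7 to align 8 for size
size at 48 (size 40, align 8) → ends 88
total 88 bytes, alignment 8
data bytes 74, size 88 → padding 14

14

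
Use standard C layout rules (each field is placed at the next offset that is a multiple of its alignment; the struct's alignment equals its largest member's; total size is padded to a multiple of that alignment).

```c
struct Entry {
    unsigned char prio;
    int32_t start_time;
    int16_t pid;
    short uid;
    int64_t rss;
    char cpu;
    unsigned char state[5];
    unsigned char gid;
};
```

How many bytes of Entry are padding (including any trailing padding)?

0..1  prio  (1B, 1-aligned)
1..4  -- padding (3B)
4..8  start_time  (4B, 4-aligned)
8..10  pid  (2B, 2-aligned)
10..12  uid  (2B, 2-aligned)
12..16  -- padding (4B)
16..24  rss  (8B, 8-aligned)
24..25  cpu  (1B, 1-aligned)
25..30  state  (5B, 1-aligned)
30..31  gid  (1B, 1-aligned)
31..32  -- tail padding (1B)
sizeof = 32, alignof = 8
data bytes 24, size 32 → padding 8

8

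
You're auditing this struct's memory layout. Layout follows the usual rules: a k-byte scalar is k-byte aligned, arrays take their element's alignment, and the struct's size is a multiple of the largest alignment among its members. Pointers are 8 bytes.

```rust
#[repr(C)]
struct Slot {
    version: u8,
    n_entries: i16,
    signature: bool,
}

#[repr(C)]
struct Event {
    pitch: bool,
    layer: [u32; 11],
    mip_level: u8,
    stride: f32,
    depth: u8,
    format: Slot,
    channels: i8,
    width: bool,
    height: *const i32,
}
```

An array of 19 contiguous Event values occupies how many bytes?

1520

Slot: 0..1  version  (1B, 1-aligned); 1..2  -- padding (1B); 2..4  n_entries  (2B, 2-aligned); 4..5  signature  (1B, 1-aligned); 5..6  -- tail padding (1B); sizeof = 6, alignof = 2
0..1  pitch  (1B, 1-aligned)
1..4  -- padding (3B)
4..48  layer  (44B, 4-aligned)
48..49  mip_level  (1B, 1-aligned)
49..52  -- padding (3B)
52..56  stride  (4B, 4-aligned)
56..57  depth  (1B, 1-aligned)
57..58  -- padding (1B)
58..64  format  (6B, 2-aligned)
64..65  channels  (1B, 1-aligned)
65..66  width  (1B, 1-aligned)
66..72  -- padding (6B)
72..80  height  (8B, 8-aligned)
sizeof = 80, alignof = 8
array of 19: 19 × 80 = 1520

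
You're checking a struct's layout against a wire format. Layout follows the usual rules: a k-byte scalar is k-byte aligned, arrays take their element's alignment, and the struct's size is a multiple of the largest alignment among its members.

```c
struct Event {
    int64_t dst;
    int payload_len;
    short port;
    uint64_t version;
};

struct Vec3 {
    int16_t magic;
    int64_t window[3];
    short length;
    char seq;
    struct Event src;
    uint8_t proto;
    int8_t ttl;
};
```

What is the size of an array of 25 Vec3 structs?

1800

Event: @0: dst [8B, align 8] → 8; @8: payload_len [4B, align 4] → 12; @12: port [2B, align 2] → 14; +2 pad (align 8); @16: version [8B, align 8] → 24; size 24, align 8
@0: magic [2B, align 2] → 2
+6 pad (align 8)
@8: window [24B, align 8] → 32
@32: length [2B, align 2] → 34
@34: seq [1B, align 1] → 35
+5 pad (align 8)
@40: src [24B, align 8] → 64
@64: proto [1B, align 1] → 65
@65: ttl [1B, align 1] → 66
+6 tail pad (align 8)
size 72, align 8
array of 25: 25 × 72 = 1800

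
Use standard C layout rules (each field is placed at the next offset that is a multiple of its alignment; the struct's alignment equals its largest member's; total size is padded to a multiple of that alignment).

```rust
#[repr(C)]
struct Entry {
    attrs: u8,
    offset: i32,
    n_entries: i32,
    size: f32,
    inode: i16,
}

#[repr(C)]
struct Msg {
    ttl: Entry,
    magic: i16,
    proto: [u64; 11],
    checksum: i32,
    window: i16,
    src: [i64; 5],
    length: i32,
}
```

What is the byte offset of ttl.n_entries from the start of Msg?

Entry: @0: attrs [1B, align 1] → 1; +3 pad (align 4); @4: offset [4B, align 4] → 8; @8: n_entries [4B, align 4] → 12; @12: size [4B, align 4] → 16; @16: inode [2B, align 2] → 18; +2 tail pad (align 4); size 20, align 4
@0: ttl [20B, align 4] → 20
within Entry: n_entries at 8
0 + 8 = 8

8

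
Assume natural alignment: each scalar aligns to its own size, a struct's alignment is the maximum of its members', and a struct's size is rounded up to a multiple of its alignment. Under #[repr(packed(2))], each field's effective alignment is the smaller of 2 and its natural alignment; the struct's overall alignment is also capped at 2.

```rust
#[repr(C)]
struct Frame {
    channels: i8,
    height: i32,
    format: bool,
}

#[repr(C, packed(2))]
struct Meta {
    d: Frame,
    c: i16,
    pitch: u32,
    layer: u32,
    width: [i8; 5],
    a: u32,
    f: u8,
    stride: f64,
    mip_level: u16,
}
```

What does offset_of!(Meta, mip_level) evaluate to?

Frame: 0..1  channels  (1B, 1-aligned); 1..4  -- padding (3B); 4..8  height  (4B, 4-aligned); 8..9  format  (1B, 1-aligned); 9..12  -- tail padding (3B); sizeof = 12, alignof = 4
0..12  d  (12B, 2-aligned)
12..14  c  (2B, 2-aligned)
14..18  pitch  (4B, 2-aligned)
18..22  layer  (4B, 2-aligned)
22..27  width  (5B, 1-aligned)
27..28  -- padding (1B)
28..32  a  (4B, 2-aligned)
32..33  f  (1B, 1-aligned)
33..34  -- padding (1B)
34..42  stride  (8B, 2-aligned)
42..44  mip_level  (2B, 2-aligned)

42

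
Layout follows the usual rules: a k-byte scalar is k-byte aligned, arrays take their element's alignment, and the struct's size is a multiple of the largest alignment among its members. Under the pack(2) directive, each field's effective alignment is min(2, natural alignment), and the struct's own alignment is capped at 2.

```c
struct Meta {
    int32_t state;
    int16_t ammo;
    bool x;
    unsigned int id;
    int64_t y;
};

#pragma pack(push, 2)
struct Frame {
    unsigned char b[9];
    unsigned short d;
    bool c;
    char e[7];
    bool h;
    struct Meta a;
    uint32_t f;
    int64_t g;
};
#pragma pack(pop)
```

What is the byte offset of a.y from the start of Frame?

38

Meta: 0..4  state  (4B, 4-aligned); 4..6  ammo  (2B, 2-aligned); 6..7  x  (1B, 1-aligned); 7..8  -- padding (1B); 8..12  id  (4B, 4-aligned); 12..16  -- padding (4B); 16..24  y  (8B, 8-aligned); sizeof = 24, alignof = 8
0..9  b  (9B, 1-aligned)
9..10  -- padding (1B)
10..12  d  (2B, 2-aligned)
12..13  c  (1B, 1-aligned)
13..20  e  (7B, 1-aligned)
20..21  h  (1B, 1-aligned)
21..22  -- padding (1B)
22..46  a  (24B, 2-aligned)
within Meta: y at 16
22 + 16 = 38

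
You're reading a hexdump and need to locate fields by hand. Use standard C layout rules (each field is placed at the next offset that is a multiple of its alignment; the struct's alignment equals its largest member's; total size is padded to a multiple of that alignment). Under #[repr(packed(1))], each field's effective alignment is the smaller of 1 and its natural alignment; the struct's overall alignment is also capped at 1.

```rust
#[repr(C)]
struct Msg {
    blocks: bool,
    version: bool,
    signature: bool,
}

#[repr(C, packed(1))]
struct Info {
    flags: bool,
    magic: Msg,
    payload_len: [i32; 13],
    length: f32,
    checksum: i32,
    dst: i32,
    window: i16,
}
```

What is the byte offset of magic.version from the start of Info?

2

Msg: 0..1  blocks  (1B, 1-aligned); 1..2  version  (1B, 1-aligned); 2..3  signature  (1B, 1-aligned); sizeof = 3, alignof = 1
0..1  flags  (1B, 1-aligned)
1..4  magic  (3B, 1-aligned)
within Msg: version at 1
1 + 1 = 2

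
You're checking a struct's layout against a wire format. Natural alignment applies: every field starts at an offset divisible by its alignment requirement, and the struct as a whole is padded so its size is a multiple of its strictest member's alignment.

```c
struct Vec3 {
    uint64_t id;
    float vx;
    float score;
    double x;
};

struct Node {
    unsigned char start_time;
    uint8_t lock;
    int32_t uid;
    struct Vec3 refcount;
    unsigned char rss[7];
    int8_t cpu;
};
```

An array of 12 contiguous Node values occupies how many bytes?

480

Vec3: 0..8  id  (8B, 8-aligned); 8..12  vx  (4B, 4-aligned); 12..16  score  (4B, 4-aligned); 16..24  x  (8B, 8-aligned); sizeof = 24, alignof = 8
0..1  start_time  (1B, 1-aligned)
1..2  lock  (1B, 1-aligned)
2..4  -- padding (2B)
4..8  uid  (4B, 4-aligned)
8..32  refcount  (24B, 8-aligned)
32..39  rss  (7B, 1-aligned)
39..40  cpu  (1B, 1-aligned)
sizeof = 40, alignof = 8
array of 12: 12 × 40 = 480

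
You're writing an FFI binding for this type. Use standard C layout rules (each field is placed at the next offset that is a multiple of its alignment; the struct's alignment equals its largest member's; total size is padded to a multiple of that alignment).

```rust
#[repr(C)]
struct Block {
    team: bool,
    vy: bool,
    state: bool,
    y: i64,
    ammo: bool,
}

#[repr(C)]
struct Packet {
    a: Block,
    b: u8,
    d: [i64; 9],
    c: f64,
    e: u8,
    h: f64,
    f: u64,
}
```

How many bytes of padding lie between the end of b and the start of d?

Block: 0..1  team  (1B, 1-aligned); 1..2  vy  (1B, 1-aligned); 2..3  state  (1B, 1-aligned); 3..8  -- padding (5B); 8..16  y  (8B, 8-aligned); 16..17  ammo  (1B, 1-aligned); 17..24  -- tail padding (7B); sizeof = 24, alignof = 8
0..24  a  (24B, 8-aligned)
24..25  b  (1B, 1-aligned)
25..32  -- padding (7B)
32..104  d  (72B, 8-aligned)

7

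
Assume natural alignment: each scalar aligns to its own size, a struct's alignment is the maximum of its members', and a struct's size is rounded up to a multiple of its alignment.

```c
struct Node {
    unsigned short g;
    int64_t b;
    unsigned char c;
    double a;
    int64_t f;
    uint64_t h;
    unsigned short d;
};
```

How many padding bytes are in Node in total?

19

@0: g [2B, align 2] → 2
+6 pad (align 8)
@8: b [8B, align 8] → 16
@16: c [1B, align 1] → 17
+7 pad (align 8)
@24: a [8B, align 8] → 32
@32: f [8B, align 8] → 40
@40: h [8B, align 8] → 48
@48: d [2B, align 2] → 50
+6 tail pad (align 8)
size 56, align 8
data bytes 37, size 56 → padding 19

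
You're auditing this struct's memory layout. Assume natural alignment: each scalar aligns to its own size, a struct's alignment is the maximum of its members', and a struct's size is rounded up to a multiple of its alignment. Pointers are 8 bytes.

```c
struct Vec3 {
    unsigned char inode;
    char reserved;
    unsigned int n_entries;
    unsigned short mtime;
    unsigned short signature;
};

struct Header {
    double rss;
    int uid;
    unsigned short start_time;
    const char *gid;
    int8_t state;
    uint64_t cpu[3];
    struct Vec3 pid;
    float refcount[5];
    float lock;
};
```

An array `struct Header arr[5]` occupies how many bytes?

Vec3: inode at 0 (size 1, align 1) → ends 1; reserved at 1 (size 1, align 1) → ends 2; pad 2 to align 4 for n_entries; n_entries at 4 (size 4, align 4) → ends 8; mtime at 8 (size 2, align 2) → ends 10; signature at 10 (size 2, align 2) → ends 12; total 12 bytes, alignment 4
rss at 0 (size 8, align 8) → ends 8
uid at 8 (size 4, align 4) → ends 12
start_time at 12 (size 2, align 2) → ends 14
pad 2 to align 8 for gid
gid at 16 (size 8, align 8) → ends 24
state at 24 (size 1, align 1) → ends 25
pad 7 to align 8 for cpu
cpu at 32 (size 24, align 8) → ends 56
pid at 56 (size 12, align 4) → ends 68
refcount at 68 (size 20, align 4) → ends 88
lock at 88 (size 4, align 4) → ends 92
tail pad 4 to reach multiple of 8
total 96 bytes, alignment 8
array of 5: 5 × 96 = 480

480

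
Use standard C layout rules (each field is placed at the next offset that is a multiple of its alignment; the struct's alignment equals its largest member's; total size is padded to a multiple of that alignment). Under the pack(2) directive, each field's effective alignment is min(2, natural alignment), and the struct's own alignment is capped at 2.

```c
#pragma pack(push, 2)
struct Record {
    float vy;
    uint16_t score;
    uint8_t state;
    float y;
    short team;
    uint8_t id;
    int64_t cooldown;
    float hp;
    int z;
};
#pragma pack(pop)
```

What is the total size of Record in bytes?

@0: vy [4B, align 2] → 4
@4: score [2B, align 2] → 6
@6: state [1B, align 1] → 7
+1 pad (align 2)
@8: y [4B, align 2] → 12
@12: team [2B, align 2] → 14
@14: id [1B, align 1] → 15
+1 pad (align 2)
@16: cooldown [8B, align 2] → 24
@24: hp [4B, align 2] → 28
@28: z [4B, align 2] → 32
size 32, align 2

32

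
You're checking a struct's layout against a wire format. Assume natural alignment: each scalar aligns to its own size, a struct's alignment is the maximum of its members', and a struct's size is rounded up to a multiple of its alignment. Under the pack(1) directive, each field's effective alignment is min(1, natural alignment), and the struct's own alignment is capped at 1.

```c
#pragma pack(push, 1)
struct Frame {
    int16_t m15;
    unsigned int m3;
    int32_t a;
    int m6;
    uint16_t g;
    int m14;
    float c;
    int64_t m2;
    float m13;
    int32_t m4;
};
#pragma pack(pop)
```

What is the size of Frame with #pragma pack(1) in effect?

40

0..2  m15  (2B, 1-aligned)
2..6  m3  (4B, 1-aligned)
6..10  a  (4B, 1-aligned)
10..14  m6  (4B, 1-aligned)
14..16  g  (2B, 1-aligned)
16..20  m14  (4B, 1-aligned)
20..24  c  (4B, 1-aligned)
24..32  m2  (8B, 1-aligned)
32..36  m13  (4B, 1-aligned)
36..40  m4  (4B, 1-aligned)
sizeof = 40, alignof = 1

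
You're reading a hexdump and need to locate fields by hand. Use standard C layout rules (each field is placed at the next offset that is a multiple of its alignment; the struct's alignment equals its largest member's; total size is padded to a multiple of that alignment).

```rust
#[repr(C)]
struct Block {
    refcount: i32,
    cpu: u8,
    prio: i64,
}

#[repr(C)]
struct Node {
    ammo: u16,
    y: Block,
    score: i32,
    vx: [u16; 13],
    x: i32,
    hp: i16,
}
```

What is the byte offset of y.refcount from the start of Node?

Block: 0..4  refcount  (4B, 4-aligned); 4..5  cpu  (1B, 1-aligned); 5..8  -- padding (3B); 8..16  prio  (8B, 8-aligned); sizeof = 16, alignof = 8
0..2  ammo  (2B, 2-aligned)
2..8  -- padding (6B)
8..24  y  (16B, 8-aligned)
within Block: refcount at 0
8 + 0 = 8

8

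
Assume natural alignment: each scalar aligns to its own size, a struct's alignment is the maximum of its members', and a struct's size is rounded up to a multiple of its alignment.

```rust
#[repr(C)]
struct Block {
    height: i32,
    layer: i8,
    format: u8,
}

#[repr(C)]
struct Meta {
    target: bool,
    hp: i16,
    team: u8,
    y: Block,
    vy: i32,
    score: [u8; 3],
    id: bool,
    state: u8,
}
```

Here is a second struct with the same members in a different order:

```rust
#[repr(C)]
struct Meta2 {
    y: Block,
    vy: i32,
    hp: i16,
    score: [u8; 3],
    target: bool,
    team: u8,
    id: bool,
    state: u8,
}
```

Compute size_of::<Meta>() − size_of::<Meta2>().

Block: @0: height [4B, align 4] → 4; @4: layer [1B, align 1] → 5; @5: format [1B, align 1] → 6; +2 tail pad (align 4); size 8, align 4
@0: target [1B, align 1] → 1
+1 pad (align 2)
@2: hp [2B, align 2] → 4
@4: team [1B, align 1] → 5
+3 pad (align 4)
@8: y [8B, align 4] → 16
@16: vy [4B, align 4] → 20
@20: score [3B, align 1] → 23
@23: id [1B, align 1] → 24
@24: state [1B, align 1] → 25
+3 tail pad (align 4)
size 28, align 4
— Meta2 —
@0: y [8B, align 4] → 8
@8: vy [4B, align 4] → 12
@12: hp [2B, align 2] → 14
@14: score [3B, align 1] → 17
@17: target [1B, align 1] → 18
@18: team [1B, align 1] → 19
@19: id [1B, align 1] → 20
@20: state [1B, align 1] → 21
+3 tail pad (align 4)
size 24, align 4
28 − 24 = 4

4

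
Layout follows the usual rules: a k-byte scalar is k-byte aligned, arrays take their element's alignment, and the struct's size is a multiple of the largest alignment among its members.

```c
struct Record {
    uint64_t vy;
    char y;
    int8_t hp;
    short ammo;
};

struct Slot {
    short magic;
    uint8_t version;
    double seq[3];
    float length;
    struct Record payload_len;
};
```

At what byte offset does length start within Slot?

32

Record: @0: vy [8B, align 8] → 8; @8: y [1B, align 1] → 9; @9: hp [1B, align 1] → 10; @10: ammo [2B, align 2] → 12; +4 tail pad (align 8); size 16, align 8
@0: magic [2B, align 2] → 2
@2: version [1B, align 1] → 3
+5 pad (align 8)
@8: seq [24B, align 8] → 32
@32: length [4B, align 4] → 36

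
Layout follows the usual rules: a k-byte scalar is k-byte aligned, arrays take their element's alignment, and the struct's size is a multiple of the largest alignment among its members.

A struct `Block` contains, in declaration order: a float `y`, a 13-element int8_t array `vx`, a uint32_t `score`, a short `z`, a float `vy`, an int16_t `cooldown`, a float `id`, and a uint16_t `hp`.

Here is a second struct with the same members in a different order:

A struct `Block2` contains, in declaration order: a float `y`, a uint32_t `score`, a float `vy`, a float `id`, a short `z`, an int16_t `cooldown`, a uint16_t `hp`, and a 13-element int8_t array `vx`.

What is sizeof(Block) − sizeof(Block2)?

8

@0: y [4B, align 4] → 4
@4: vx [13B, align 1] → 17
+3 pad (align 4)
@20: score [4B, align 4] → 24
@24: z [2B, align 2] → 26
+2 pad (align 4)
@28: vy [4B, align 4] → 32
@32: cooldown [2B, align 2] → 34
+2 pad (align 4)
@36: id [4B, align 4] → 40
@40: hp [2B, align 2] → 42
+2 tail pad (align 4)
size 44, align 4
— Block2 —
@0: y [4B, align 4] → 4
@4: score [4B, align 4] → 8
@8: vy [4B, align 4] → 12
@12: id [4B, align 4] → 16
@16: z [2B, align 2] → 18
@18: cooldown [2B, align 2] → 20
@20: hp [2B, align 2] → 22
@22: vx [13B, align 1] → 35
+1 tail pad (align 4)
size 36, align 4
44 − 36 = 8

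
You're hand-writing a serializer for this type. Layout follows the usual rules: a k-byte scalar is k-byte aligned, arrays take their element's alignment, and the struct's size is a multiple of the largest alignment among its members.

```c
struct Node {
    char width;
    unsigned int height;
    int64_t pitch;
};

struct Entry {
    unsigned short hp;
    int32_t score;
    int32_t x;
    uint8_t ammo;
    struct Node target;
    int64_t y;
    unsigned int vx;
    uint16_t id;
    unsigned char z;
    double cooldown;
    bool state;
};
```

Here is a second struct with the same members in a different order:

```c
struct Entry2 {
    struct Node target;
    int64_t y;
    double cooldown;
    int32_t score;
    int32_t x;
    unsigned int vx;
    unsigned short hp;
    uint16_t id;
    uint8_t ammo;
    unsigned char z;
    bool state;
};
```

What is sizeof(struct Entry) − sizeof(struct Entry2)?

Node: 0..1  width  (1B, 1-aligned); 1..4  -- padding (3B); 4..8  height  (4B, 4-aligned); 8..16  pitch  (8B, 8-aligned); sizeof = 16, alignof = 8
0..2  hp  (2B, 2-aligned)
2..4  -- padding (2B)
4..8  score  (4B, 4-aligned)
8..12  x  (4B, 4-aligned)
12..13  ammo  (1B, 1-aligned)
13..16  -- padding (3B)
16..32  target  (16B, 8-aligned)
32..40  y  (8B, 8-aligned)
40..44  vx  (4B, 4-aligned)
44..46  id  (2B, 2-aligned)
46..47  z  (1B, 1-aligned)
47..48  -- padding (1B)
48..56  cooldown  (8B, 8-aligned)
56..57  state  (1B, 1-aligned)
57..64  -- tail padding (7B)
sizeof = 64, alignof = 8
— Entry2 —
0..16  target  (16B, 8-aligned)
16..24  y  (8B, 8-aligned)
24..32  cooldown  (8B, 8-aligned)
32..36  score  (4B, 4-aligned)
36..40  x  (4B, 4-aligned)
40..44  vx  (4B, 4-aligned)
44..46  hp  (2B, 2-aligned)
46..48  id  (2B, 2-aligned)
48..49  ammo  (1B, 1-aligned)
49..50  z  (1B, 1-aligned)
50..51  state  (1B, 1-aligned)
51..56  -- tail padding (5B)
sizeof = 56, alignof = 8
64 − 56 = 8

8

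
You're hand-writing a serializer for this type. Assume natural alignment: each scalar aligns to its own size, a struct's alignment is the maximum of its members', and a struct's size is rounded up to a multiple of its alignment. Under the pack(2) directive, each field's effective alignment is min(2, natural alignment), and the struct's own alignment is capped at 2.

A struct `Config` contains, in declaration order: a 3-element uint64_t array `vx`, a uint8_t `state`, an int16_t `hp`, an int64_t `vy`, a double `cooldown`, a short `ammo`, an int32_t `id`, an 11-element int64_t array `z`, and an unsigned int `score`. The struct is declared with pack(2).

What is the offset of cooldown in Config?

36

0..24  vx  (24B, 2-aligned)
24..25  state  (1B, 1-aligned)
25..26  -- padding (1B)
26..28  hp  (2B, 2-aligned)
28..36  vy  (8B, 2-aligned)
36..44  cooldown  (8B, 2-aligned)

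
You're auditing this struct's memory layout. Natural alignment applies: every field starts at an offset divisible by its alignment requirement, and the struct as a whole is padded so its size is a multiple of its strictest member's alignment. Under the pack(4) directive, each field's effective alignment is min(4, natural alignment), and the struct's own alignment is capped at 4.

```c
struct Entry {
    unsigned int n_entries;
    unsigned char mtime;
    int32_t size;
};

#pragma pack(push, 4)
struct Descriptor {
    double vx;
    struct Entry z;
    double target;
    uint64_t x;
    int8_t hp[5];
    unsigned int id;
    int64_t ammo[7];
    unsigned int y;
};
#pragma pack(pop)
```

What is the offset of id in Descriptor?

Entry: @0: n_entries [4B, align 4] → 4; @4: mtime [1B, align 1] → 5; +3 pad (align 4); @8: size [4B, align 4] → 12; size 12, align 4
@0: vx [8B, align 4] → 8
@8: z [12B, align 4] → 20
@20: target [8B, align 4] → 28
@28: x [8B, align 4] → 36
@36: hp [5B, align 1] → 41
+3 pad (align 4)
@44: id [4B, align 4] → 48

44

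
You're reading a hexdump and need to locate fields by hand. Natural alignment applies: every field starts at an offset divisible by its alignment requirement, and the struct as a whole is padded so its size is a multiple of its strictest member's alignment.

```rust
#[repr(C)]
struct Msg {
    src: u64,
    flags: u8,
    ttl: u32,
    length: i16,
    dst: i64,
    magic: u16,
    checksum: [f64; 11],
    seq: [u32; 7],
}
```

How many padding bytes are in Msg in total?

19

0..8  src  (8B, 8-aligned)
8..9  flags  (1B, 1-aligned)
9..12  -- padding (3B)
12..16  ttl  (4B, 4-aligned)
16..18  length  (2B, 2-aligned)
18..24  -- padding (6B)
24..32  dst  (8B, 8-aligned)
32..34  magic  (2B, 2-aligned)
34..40  -- padding (6B)
40..128  checksum  (88B, 8-aligned)
128..156  seq  (28B, 4-aligned)
156..160  -- tail padding (4B)
sizeof = 160, alignof = 8
data bytes 141, size 160 → padding 19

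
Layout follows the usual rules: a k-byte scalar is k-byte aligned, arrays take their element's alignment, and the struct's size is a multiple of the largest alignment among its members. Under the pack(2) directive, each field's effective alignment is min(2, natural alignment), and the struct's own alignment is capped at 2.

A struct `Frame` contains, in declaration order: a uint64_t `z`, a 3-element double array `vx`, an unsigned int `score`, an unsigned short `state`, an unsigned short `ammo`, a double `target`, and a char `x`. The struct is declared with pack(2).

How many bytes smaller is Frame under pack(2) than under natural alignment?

natural layout:
  z at 0 (size 8, align 8) → ends 8
  vx at 8 (size 24, align 8) → ends 32
  score at 32 (size 4, align 4) → ends 36
  state at 36 (size 2, align 2) → ends 38
  ammo at 38 (size 2, align 2) → ends 40
  target at 40 (size 8, align 8) → ends 48
  x at 48 (size 1, align 1) → ends 49
  tail pad 7 to reach multiple of 8
  total 56 bytes, alignment 8
packed(2) layout:
  z at 0 (size 8, align 2) → ends 8
  vx at 8 (size 24, align 2) → ends 32
  score at 32 (size 4, align 2) → ends 36
  state at 36 (size 2, align 2) → ends 38
  ammo at 38 (size 2, align 2) → ends 40
  target at 40 (size 8, align 2) → ends 48
  x at 48 (size 1, align 1) → ends 49
  tail pad 1 to reach multiple of 2
  total 50 bytes, alignment 2
56 − 50 = 6

6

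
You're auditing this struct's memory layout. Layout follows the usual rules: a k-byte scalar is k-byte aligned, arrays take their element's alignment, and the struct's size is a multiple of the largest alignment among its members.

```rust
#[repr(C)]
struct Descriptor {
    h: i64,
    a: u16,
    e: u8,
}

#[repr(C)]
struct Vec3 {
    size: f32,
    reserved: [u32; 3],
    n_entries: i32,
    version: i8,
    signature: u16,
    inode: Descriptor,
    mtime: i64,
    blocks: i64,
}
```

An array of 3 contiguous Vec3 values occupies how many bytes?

168

Descriptor: 0..8  h  (8B, 8-aligned); 8..10  a  (2B, 2-aligned); 10..11  e  (1B, 1-aligned); 11..16  -- tail padding (5B); sizeof = 16, alignof = 8
0..4  size  (4B, 4-aligned)
4..16  reserved  (12B, 4-aligned)
16..20  n_entries  (4B, 4-aligned)
20..21  version  (1B, 1-aligned)
21..22  -- padding (1B)
22..24  signature  (2B, 2-aligned)
24..40  inode  (16B, 8-aligned)
40..48  mtime  (8B, 8-aligned)
48..56  blocks  (8B, 8-aligned)
sizeof = 56, alignof = 8
array of 3: 3 × 56 = 168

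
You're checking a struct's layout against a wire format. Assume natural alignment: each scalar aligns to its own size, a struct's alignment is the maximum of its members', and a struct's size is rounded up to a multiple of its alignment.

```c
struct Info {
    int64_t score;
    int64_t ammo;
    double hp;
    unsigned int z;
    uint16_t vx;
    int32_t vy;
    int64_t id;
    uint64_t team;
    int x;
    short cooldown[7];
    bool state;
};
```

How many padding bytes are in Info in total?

@0: score [8B, align 8] → 8
@8: ammo [8B, align 8] → 16
@16: hp [8B, align 8] → 24
@24: z [4B, align 4] → 28
@28: vx [2B, align 2] → 30
+2 pad (align 4)
@32: vy [4B, align 4] → 36
+4 pad (align 8)
@40: id [8B, align 8] → 48
@48: team [8B, align 8] → 56
@56: x [4B, align 4] → 60
@60: cooldown [14B, align 2] → 74
@74: state [1B, align 1] → 75
+5 tail pad (align 8)
size 80, align 8
data bytes 69, size 80 → padding 11

11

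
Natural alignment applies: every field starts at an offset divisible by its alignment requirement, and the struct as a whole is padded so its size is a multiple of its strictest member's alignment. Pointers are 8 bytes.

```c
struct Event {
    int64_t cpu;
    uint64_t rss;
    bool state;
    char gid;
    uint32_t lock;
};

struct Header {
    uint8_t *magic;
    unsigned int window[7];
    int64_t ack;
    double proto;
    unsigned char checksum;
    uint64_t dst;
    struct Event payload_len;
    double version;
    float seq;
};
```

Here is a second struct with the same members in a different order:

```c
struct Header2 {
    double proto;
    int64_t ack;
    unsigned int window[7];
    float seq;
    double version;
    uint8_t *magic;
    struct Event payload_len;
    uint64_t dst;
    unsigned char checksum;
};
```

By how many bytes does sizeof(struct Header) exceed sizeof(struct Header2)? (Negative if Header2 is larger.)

8

Event: @0: cpu [8B, align 8] → 8; @8: rss [8B, align 8] → 16; @16: state [1B, align 1] → 17; @17: gid [1B, align 1] → 18; +2 pad (align 4); @20: lock [4B, align 4] → 24; size 24, align 8
@0: magic [8B, align 8] → 8
@8: window [28B, align 4] → 36
+4 pad (align 8)
@40: ack [8B, align 8] → 48
@48: proto [8B, align 8] → 56
@56: checksum [1B, align 1] → 57
+7 pad (align 8)
@64: dst [8B, align 8] → 72
@72: payload_len [24B, align 8] → 96
@96: version [8B, align 8] → 104
@104: seq [4B, align 4] → 108
+4 tail pad (align 8)
size 112, align 8
— Header2 —
@0: proto [8B, align 8] → 8
@8: ack [8B, align 8] → 16
@16: window [28B, align 4] → 44
@44: seq [4B, align 4] → 48
@48: version [8B, align 8] → 56
@56: magic [8B, align 8] → 64
@64: payload_len [24B, align 8] → 88
@88: dst [8B, align 8] → 96
@96: checksum [1B, align 1] → 97
+7 tail pad (align 8)
size 104, align 8
112 − 104 = 8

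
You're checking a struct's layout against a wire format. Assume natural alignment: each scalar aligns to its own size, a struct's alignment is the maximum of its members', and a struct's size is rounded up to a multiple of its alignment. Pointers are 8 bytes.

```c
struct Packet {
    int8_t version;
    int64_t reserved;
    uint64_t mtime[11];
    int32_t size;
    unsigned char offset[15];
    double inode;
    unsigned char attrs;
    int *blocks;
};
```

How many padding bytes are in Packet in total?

19

@0: version [1B, align 1] → 1
+7 pad (align 8)
@8: reserved [8B, align 8] → 16
@16: mtime [88B, align 8] → 104
@104: size [4B, align 4] → 108
@108: offset [15B, align 1] → 123
+5 pad (align 8)
@128: inode [8B, align 8] → 136
@136: attrs [1B, align 1] → 137
+7 pad (align 8)
@144: blocks [8B, align 8] → 152
size 152, align 8
data bytes 133, size 152 → padding 19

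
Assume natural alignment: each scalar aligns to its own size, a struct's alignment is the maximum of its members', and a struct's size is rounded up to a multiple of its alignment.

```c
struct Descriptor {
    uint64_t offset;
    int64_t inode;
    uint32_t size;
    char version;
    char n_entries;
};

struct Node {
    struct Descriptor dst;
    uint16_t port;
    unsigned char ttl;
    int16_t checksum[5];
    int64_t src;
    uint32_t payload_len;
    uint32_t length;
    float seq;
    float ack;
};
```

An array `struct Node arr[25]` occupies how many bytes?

Descriptor: @0: offset [8B, align 8] → 8; @8: inode [8B, align 8] → 16; @16: size [4B, align 4] → 20; @20: version [1B, align 1] → 21; @21: n_entries [1B, align 1] → 22; +2 tail pad (align 8); size 24, align 8
@0: dst [24B, align 8] → 24
@24: port [2B, align 2] → 26
@26: ttl [1B, align 1] → 27
+1 pad (align 2)
@28: checksum [10B, align 2] → 38
+2 pad (align 8)
@40: src [8B, align 8] → 48
@48: payload_len [4B, align 4] → 52
@52: length [4B, align 4] → 56
@56: seq [4B, align 4] → 60
@60: ack [4B, align 4] → 64
size 64, align 8
array of 25: 25 × 64 = 1600

1600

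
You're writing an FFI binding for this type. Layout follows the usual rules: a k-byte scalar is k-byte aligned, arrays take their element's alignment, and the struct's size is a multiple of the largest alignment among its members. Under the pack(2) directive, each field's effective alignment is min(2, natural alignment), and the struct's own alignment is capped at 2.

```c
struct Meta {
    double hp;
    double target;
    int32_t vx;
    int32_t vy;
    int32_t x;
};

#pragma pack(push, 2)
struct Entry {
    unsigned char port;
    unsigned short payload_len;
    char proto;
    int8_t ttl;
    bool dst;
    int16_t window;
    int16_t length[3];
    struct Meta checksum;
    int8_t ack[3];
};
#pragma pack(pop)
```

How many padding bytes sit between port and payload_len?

1

Meta: 0..8  hp  (8B, 8-aligned); 8..16  target  (8B, 8-aligned); 16..20  vx  (4B, 4-aligned); 20..24  vy  (4B, 4-aligned); 24..28  x  (4B, 4-aligned); 28..32  -- tail padding (4B); sizeof = 32, alignof = 8
0..1  port  (1B, 1-aligned)
1..2  -- padding (1B)
2..4  payload_len  (2B, 2-aligned)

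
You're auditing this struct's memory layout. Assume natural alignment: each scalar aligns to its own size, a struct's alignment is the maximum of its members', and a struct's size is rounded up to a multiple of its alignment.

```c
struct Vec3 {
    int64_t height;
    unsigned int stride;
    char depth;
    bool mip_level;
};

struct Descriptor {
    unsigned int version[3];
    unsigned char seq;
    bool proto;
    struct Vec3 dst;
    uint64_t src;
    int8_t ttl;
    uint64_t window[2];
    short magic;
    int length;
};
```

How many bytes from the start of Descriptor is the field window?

48

Vec3: height at 0 (size 8, align 8) → ends 8; stride at 8 (size 4, align 4) → ends 12; depth at 12 (size 1, align 1) → ends 13; mip_level at 13 (size 1, align 1) → ends 14; tail pad 2 to reach multiple of 8; total 16 bytes, alignment 8
version at 0 (size 12, align 4) → ends 12
seq at 12 (size 1, align 1) → ends 13
proto at 13 (size 1, align 1) → ends 14
pad 2 to align 8 for dst
dst at 16 (size 16, align 8) → ends 32
src at 32 (size 8, align 8) → ends 40
ttl at 40 (size 1, align 1) → ends 41
pad 7 to align 8 for window
window at 48 (size 16, align 8) → ends 64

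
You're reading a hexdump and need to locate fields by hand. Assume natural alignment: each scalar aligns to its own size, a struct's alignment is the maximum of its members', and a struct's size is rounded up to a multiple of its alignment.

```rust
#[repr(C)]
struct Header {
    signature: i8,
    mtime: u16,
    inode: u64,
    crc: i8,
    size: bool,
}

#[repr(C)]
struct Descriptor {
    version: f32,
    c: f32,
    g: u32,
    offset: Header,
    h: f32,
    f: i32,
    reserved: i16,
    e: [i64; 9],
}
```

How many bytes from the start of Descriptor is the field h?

40

Header: @0: signature [1B, align 1] → 1; +1 pad (align 2); @2: mtime [2B, align 2] → 4; +4 pad (align 8); @8: inode [8B, align 8] → 16; @16: crc [1B, align 1] → 17; @17: size [1B, align 1] → 18; +6 tail pad (align 8); size 24, align 8
@0: version [4B, align 4] → 4
@4: c [4B, align 4] → 8
@8: g [4B, align 4] → 12
+4 pad (align 8)
@16: offset [24B, align 8] → 40
@40: h [4B, align 4] → 44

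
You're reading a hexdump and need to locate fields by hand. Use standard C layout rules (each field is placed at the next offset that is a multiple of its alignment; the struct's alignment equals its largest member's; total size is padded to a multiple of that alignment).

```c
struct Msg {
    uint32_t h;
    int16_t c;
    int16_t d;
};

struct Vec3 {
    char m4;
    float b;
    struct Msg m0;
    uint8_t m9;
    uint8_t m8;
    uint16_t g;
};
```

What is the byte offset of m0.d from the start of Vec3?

14

Msg: 0..4  h  (4B, 4-aligned); 4..6  c  (2B, 2-aligned); 6..8  d  (2B, 2-aligned); sizeof = 8, alignof = 4
0..1  m4  (1B, 1-aligned)
1..4  -- padding (3B)
4..8  b  (4B, 4-aligned)
8..16  m0  (8B, 4-aligned)
within Msg: d at 6
8 + 6 = 14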